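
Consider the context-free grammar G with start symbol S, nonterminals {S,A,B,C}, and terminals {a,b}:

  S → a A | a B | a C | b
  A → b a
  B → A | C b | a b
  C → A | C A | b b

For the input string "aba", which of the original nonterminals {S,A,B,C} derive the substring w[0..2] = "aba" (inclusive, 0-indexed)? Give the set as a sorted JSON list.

CNF form of G:
  S -> T1 A | T1 B | T1 C | b
  A -> T0 T1
  B -> C T0 | T0 T1 | T1 T0
  C -> C A | T0 T0 | T0 T1
  T0 -> b
  T1 -> a

CYK table (by increasing span), restricted to cells inside w[0..2]:
  [0..0]={T1}  "a"  orig:{}
  [1..1]={S,T0}  "b"  orig:{S}
  [2..2]={T1}  "a"  orig:{}
  [0..1]={B}  "ab"
  [1..2]={A,B,C}  "ba"
  [0..2]={S}  "aba"

Original NTs in T[0,2] deriving "aba": ["S"]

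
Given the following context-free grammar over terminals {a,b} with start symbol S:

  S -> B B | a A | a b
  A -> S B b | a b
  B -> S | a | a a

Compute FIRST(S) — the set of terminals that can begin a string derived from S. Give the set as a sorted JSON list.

FIRST iteration:
round 1:
  A via A→a b: +{a}
  B via B→a: +{a}
  S via S→B B: +{a}
  FIRST[S]={a}  FIRST[A]={a}  FIRST[B]={a}
round 2: — fixpoint
  FIRST[S]={a}  FIRST[A]={a}  FIRST[B]={a}

FIRST(S) = ["a"]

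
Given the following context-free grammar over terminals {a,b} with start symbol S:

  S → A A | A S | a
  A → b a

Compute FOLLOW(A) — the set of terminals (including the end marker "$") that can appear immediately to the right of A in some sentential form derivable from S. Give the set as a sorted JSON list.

FIRST iteration:
iter 1:
  A via A→b a: +{b}
  S via S→A A: +{b}
  S via S→a: +{a}
  FIRST[S]={a,b}  FIRST[A]={b}
iter 2: done
  FIRST[S]={a,b}  FIRST[A]={b}

FOLLOW sets:
FOLLOW(S) := {$}
[1]
  S→A A: FOLLOW(A) ⊇ FIRST(A) = {b}; new: +{b}
  S→A A: FOLLOW(A) ⊇ FOLLOW(S) ⊇ {$}; new: +{$}
  S→A S: FOLLOW(A) ⊇ FIRST(S) = {a,b}; new: +{a}
  FOLLOW(S)={$}  FOLLOW(A)={$,a,b}
[2] (no change)
  FOLLOW(S)={$}  FOLLOW(A)={$,a,b}

FOLLOW(A) = ["$", "a", "b"]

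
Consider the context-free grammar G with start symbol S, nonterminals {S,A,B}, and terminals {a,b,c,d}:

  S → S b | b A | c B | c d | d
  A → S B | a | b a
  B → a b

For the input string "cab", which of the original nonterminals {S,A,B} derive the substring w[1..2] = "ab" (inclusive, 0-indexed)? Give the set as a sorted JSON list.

CNF form of G:
  S -> S T0 | T0 A | T2 B | T2 T3 | d
  A -> S B | T0 T1 | a
  B -> T1 T0
  T0 -> b
  T1 -> a
  T2 -> c
  T3 -> d

CYK fill (cells [i..j] with 1 ≤ i ≤ j ≤ 2 only):
  cell(1,1) a: {A,T1}  orig:{A}
  cell(2,2) b: {T0}  orig:{}
  cell(1,2) ab: {B}

Original NTs in T[1,2] deriving "ab": ["B"]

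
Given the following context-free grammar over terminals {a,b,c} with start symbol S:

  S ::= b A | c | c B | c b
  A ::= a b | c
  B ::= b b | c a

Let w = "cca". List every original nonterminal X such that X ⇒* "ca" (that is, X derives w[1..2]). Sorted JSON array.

Convert to CNF:
  S -> T1 A | T2 B | T2 T1 | c
  A -> T0 T1 | c
  B -> T1 T1 | T2 T0
  T0 -> a
  T1 -> b
  T2 -> c

CYK fill, restricted to cells inside w[1..2]:
  T[1,1] 'c' = {A,S,T2}  orig:{A,S}
  T[2,2] 'a' = {T0}  orig:{}
  T[1,2] 'ca' = {B}

Original NTs in T[1,2] deriving "ca": ["B"]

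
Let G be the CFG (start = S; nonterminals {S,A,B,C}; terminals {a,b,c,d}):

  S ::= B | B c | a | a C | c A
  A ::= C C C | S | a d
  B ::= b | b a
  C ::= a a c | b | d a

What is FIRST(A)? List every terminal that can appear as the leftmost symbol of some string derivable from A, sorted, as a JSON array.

Compute FIRST by fixpoint:
pass 1:
  A via A→a d: +{a}
  B via B→b: +{b}
  C via C→a a c: +{a}
  C via C→b: +{b}
  C via C→d a: +{d}
  S via S→B: +{b}
  S via S→a: +{a}
  S via S→c A: +{c}
  FIRST[S]={a,b,c}  FIRST[A]={a}  FIRST[B]={b}  FIRST[C]={a,b,d}
pass 2:
  A via A→C C C: +{b,d}
  A via A→S: +{c}
  FIRST[S]={a,b,c}  FIRST[A]={a,b,c,d}  FIRST[B]={b}  FIRST[C]={a,b,d}
pass 3: (stable)
  FIRST[S]={a,b,c}  FIRST[A]={a,b,c,d}  FIRST[B]={b}  FIRST[C]={a,b,d}

FIRST(A) = ["a", "b", "c", "d"]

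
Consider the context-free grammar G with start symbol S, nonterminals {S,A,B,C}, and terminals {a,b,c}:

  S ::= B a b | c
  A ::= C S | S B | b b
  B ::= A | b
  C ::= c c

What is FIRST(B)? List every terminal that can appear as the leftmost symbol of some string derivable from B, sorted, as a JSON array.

FIRST iteration:
[1]
  A via A→b b: +{b}
  B via B→A: +{b}
  C via C→c c: +{c}
  S via S→B a b: +{b}
  S via S→c: +{c}
  FIRST[S]={b,c}  FIRST[A]={b}  FIRST[B]={b}  FIRST[C]={c}
[2]
  A via A→C S: +{c}
  B via B→A: +{c}
  FIRST[S]={b,c}  FIRST[A]={b,c}  FIRST[B]={b,c}  FIRST[C]={c}
[3] (no change)
  FIRST[S]={b,c}  FIRST[A]={b,c}  FIRST[B]={b,c}  FIRST[C]={c}

FIRST(B) = ["b", "c"]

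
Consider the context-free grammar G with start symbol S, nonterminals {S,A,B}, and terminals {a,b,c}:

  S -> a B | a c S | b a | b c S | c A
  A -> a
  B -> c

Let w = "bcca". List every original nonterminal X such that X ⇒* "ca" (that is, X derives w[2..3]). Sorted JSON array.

CNF form of G:
  S -> T0 B | T0 X3 | T1 A | T2 T0 | T2 X4
  A -> a
  B -> c
  T0 -> a
  T1 -> c
  T2 -> b
  X3 -> T1 S
  X4 -> T1 S

CYK fill — only the sub-triangle for w[2..3]:
  cell(2,2) c: {B,T1}  orig:{B}
  cell(3,3) a: {A,T0}  orig:{A}
  cell(2,3) ca: {S}

Original NTs in T[2,3] deriving "ca": ["S"]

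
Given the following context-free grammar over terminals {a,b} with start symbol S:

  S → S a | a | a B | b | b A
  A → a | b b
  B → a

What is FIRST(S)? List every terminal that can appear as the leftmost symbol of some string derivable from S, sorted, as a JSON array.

Compute FIRST by fixpoint:
iter 1:
  A via A→a: +{a}
  A via A→b b: +{b}
  B via B→a: +{a}
  S via S→a: +{a}
  S via S→b: +{b}
  FIRST(S)={a,b}  FIRST(A)={a,b}  FIRST(B)={a}
iter 2: — fixpoint
  FIRST(S)={a,b}  FIRST(A)={a,b}  FIRST(B)={a}

FIRST(S) = ["a", "b"]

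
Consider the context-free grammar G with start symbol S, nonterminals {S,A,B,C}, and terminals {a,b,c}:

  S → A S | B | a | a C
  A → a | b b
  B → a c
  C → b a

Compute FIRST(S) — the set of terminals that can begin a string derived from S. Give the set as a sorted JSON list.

FIRST sets, iterate to fixpoint:
iter 1:
  A via A→a: +{a}
  A via A→b b: +{b}
  B via B→a c: +{a}
  C via C→b a: +{b}
  S via S→A S: +{a,b}
  FIRST[S]={a,b}  FIRST[A]={a,b}  FIRST[B]={a}  FIRST[C]={b}
iter 2: done
  FIRST[S]={a,b}  FIRST[A]={a,b}  FIRST[B]={a}  FIRST[C]={b}

FIRST(S) = ["a", "b"]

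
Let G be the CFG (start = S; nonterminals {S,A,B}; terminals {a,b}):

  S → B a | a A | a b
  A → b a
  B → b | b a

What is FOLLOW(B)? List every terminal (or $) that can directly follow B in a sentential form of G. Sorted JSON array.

FIRST sets, iterate to fixpoint:
pass 1:
  A via A→b a: +{b}
  B via B→b: +{b}
  S via S→B a: +{b}
  S via S→a A: +{a}
  S: {a,b}  A: {b}  B: {b}
pass 2: (no change)
  S: {a,b}  A: {b}  B: {b}

FOLLOW iteration:
seed FOLLOW(S) with $
iter 1:
  S→B a: FOLLOW(B) ⊇ FIRST(a) = {a}; new: +{a}
  S→a A: FOLLOW(A) ⊇ FOLLOW(S) ⊇ {$}; new: +{$}
  FOLLOW[S]={$}  FOLLOW[A]={$}  FOLLOW[B]={a}
iter 2: (stable)
  FOLLOW[S]={$}  FOLLOW[A]={$}  FOLLOW[B]={a}

FOLLOW(B) = ["a"]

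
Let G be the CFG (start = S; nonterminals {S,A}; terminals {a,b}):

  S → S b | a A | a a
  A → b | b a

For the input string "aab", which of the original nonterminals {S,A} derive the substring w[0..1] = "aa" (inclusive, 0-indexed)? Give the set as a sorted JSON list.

CNF form of G:
  S -> S T0 | T1 A | T1 T1
  A -> T0 T1 | b
  T0 -> b
  T1 -> a

CYK table (by increasing span) — only the sub-triangle for w[0..1]:
  cell(0,0) a: {T1}  orig:{}
  cell(1,1) a: {T1}  orig:{}
  cell(0,1) aa: {S}

Original NTs in T[0,1] deriving "aa": ["S"]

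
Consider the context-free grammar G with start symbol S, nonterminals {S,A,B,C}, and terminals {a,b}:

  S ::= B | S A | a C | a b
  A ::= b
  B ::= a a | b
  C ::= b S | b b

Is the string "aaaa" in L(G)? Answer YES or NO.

Convert to CNF:
  S -> S A | T0 C | T0 T0 | T0 T1 | b
  A -> b
  B -> T0 T0 | b
  C -> T1 S | T1 T1
  T0 -> a
  T1 -> b

CYK fill:
  cell(0,0) a: {T0}  orig:{}
  cell(1,1) a: {T0}  orig:{}
  cell(2,2) a: {T0}  orig:{}
  cell(3,3) a: {T0}  orig:{}
  cell(0,1) aa: {B,S}
  cell(1,2) aa: {B,S}
  cell(2,3) aa: {B,S}
  cell(0,2) aaa: ∅
  cell(1,3) aaa: ∅
  cell(0,3) aaaa: ∅

S ∉ T[0,3] ⇒ NO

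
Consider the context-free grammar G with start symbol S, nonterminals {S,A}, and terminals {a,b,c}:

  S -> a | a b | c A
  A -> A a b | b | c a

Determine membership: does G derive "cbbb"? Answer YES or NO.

Convert to CNF:
  S -> T0 T1 | T2 A | a
  A -> A X3 | T2 T0 | b
  T0 -> a
  T1 -> b
  T2 -> c
  X3 -> T0 T1

CYK fill:
  T[0,0] 'c' = {T2}  orig:{}
  T[1,1] 'b' = {A,T1}  orig:{A}
  T[2,2] 'b' = {A,T1}  orig:{A}
  T[3,3] 'b' = {A,T1}  orig:{A}
  T[0,1] 'cb' = {S}
  T[1,2] 'bb' = ∅
  T[2,3] 'bb' = ∅
  T[0,2] 'cbb' = ∅
  T[1,3] 'bbb' = ∅
  T[0,3] 'cbbb' = ∅

S ∉ T[0,3] ⇒ NO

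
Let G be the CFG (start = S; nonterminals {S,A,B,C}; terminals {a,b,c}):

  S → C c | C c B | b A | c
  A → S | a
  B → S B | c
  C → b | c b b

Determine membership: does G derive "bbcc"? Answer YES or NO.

Convert to CNF:
  S -> C T0 | C X4 | T1 A | c
  A -> C T0 | C X2 | T1 A | a | c
  B -> S B | c
  C -> T0 X3 | b
  T0 -> c
  T1 -> b
  X2 -> T0 B
  X3 -> T1 T1
  X4 -> T0 B

CYK fill:
  cell(0,0) b: {C,T1}  orig:{C}
  cell(1,1) b: {C,T1}  orig:{C}
  cell(2,2) c: {A,B,S,T0}  orig:{A,B,S}
  cell(3,3) c: {A,B,S,T0}  orig:{A,B,S}
  cell(0,1) bb: {X3}  orig:{}
  cell(1,2) bc: {A,S}
  cell(2,3) cc: {B,X2,X4}  orig:{B}
  cell(0,2) bbc: {A,S}
  cell(1,3) bcc: {A,B,S}
  cell(0,3) bbcc: {A,B,S}

S ∈ T[0,3] ⇒ YES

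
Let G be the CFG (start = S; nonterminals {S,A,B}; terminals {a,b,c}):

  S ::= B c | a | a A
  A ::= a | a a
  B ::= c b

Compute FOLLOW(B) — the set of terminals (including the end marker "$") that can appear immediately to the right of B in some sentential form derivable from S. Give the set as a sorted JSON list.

FIRST iteration:
pass 1:
  A via A→a: +{a}
  B via B→c b: +{c}
  S via S→B c: +{c}
  S via S→a: +{a}
  FIRST[S]={a,c}  FIRST[A]={a}  FIRST[B]={c}
pass 2: — fixpoint
  FIRST[S]={a,c}  FIRST[A]={a}  FIRST[B]={c}

Compute FOLLOW by fixpoint:
FOLLOW(S) := {$}
[1]
  S→B c: FOLLOW(B) ⊇ FIRST(c) = {c}; new: +{c}
  S→a A: FOLLOW(A) ⊇ FOLLOW(S) ⊇ {$}; new: +{$}
  FOLLOW(S)={$}  FOLLOW(A)={$}  FOLLOW(B)={c}
[2] done
  FOLLOW(S)={$}  FOLLOW(A)={$}  FOLLOW(B)={c}

FOLLOW(B) = ["c"]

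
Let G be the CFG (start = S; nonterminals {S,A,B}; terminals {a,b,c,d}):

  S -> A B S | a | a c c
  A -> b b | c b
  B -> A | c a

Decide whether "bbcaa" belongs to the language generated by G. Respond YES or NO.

CNF form of G:
  S -> A X3 | T2 X4 | a
  A -> T0 T0 | T1 T0
  B -> T0 T0 | T1 T0 | T1 T2
  T0 -> b
  T1 -> c
  T2 -> a
  X3 -> B S
  X4 -> T1 T1

CYK table (by increasing span):
  cell(0,0) b: {T0}  orig:{}
  cell(1,1) b: {T0}  orig:{}
  cell(2,2) c: {T1}  orig:{}
  cell(3,3) a: {S,T2}  orig:{S}
  cell(4,4) a: {S,T2}  orig:{S}
  cell(0,1) bb: {A,B}
  cell(1,2) bc: ∅
  cell(2,3) ca: {B}
  cell(3,4) aa: ∅
  cell(0,2) bbc: ∅
  cell(1,3) bca: ∅
  cell(2,4) caa: {X3}  orig:{}
  cell(0,3) bbca: ∅
  cell(1,4) bcaa: ∅
  cell(0,4) bbcaa: {S}

S ∈ T[0,4] ⇒ YES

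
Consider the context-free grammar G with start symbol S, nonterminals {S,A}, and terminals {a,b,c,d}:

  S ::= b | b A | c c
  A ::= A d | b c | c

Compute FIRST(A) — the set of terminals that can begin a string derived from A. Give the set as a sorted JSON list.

FIRST sets, iterate to fixpoint:
[1]
  A via A→b c: +{b}
  A via A→c: +{c}
  S via S→b: +{b}
  S via S→c c: +{c}
  FIRST(S)={b,c}  FIRST(A)={b,c}
[2] (no change)
  FIRST(S)={b,c}  FIRST(A)={b,c}

FIRST(A) = ["b", "c"]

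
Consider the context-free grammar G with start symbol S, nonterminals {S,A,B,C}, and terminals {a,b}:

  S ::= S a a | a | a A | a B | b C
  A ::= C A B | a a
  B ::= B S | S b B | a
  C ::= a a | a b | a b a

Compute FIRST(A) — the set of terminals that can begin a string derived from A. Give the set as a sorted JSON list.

Compute FIRST by fixpoint:
pass 1:
  A via A→a a: +{a}
  B via B→a: +{a}
  C via C→a a: +{a}
  S via S→a: +{a}
  S via S→b C: +{b}
  S: {a,b}  A: {a}  B: {a}  C: {a}
pass 2:
  B via B→S b B: +{b}
  S: {a,b}  A: {a}  B: {a,b}  C: {a}
pass 3: done
  S: {a,b}  A: {a}  B: {a,b}  C: {a}

FIRST(A) = ["a"]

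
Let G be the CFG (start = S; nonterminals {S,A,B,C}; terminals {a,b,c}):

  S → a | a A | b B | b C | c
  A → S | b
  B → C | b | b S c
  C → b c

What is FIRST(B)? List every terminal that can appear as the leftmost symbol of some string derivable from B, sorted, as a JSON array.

FIRST sets, iterate to fixpoint:
pass 1:
  A via A→b: +{b}
  B via B→b: +{b}
  C via C→b c: +{b}
  S via S→a: +{a}
  S via S→b B: +{b}
  S via S→c: +{c}
  FIRST[S]={a,b,c}  FIRST[A]={b}  FIRST[B]={b}  FIRST[C]={b}
pass 2:
  A via A→S: +{a,c}
  FIRST[S]={a,b,c}  FIRST[A]={a,b,c}  FIRST[B]={b}  FIRST[C]={b}
pass 3: — fixpoint
  FIRST[S]={a,b,c}  FIRST[A]={a,b,c}  FIRST[B]={b}  FIRST[C]={b}

FIRST(B) = ["b"]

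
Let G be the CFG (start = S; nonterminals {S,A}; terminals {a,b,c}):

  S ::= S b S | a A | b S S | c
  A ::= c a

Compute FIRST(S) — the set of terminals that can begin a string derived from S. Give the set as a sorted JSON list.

FIRST iteration:
pass 1:
  A via A→c a: +{c}
  S via S→a A: +{a}
  S via S→b S S: +{b}
  S via S→c: +{c}
  FIRST[S]={a,b,c}  FIRST[A]={c}
pass 2: (no change)
  FIRST[S]={a,b,c}  FIRST[A]={c}

FIRST(S) = ["a", "b", "c"]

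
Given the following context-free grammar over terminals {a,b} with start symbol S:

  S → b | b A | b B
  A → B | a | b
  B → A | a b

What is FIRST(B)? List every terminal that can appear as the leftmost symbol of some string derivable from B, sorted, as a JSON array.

FIRST iteration:
[1]
  A via A→a: +{a}
  A via A→b: +{b}
  B via B→A: +{a,b}
  S via S→b: +{b}
  S: {b}  A: {a,b}  B: {a,b}
[2] — fixpoint
  S: {b}  A: {a,b}  B: {a,b}

FIRST(B) = ["a", "b"]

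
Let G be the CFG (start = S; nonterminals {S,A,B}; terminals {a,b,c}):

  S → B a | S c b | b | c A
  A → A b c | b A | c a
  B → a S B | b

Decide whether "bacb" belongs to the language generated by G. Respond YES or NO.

CNF form of G:
  S -> B T2 | S X5 | T1 A | b
  A -> A X3 | T0 A | T1 T2
  B -> T2 X4 | b
  T0 -> b
  T1 -> c
  T2 -> a
  X3 -> T0 T1
  X4 -> S B
  X5 -> T1 T0

Fill CYK table bottom-up:
  T[0,0] 'b' = {B,S,T0}  orig:{B,S}
  T[1,1] 'a' = {T2}  orig:{}
  T[2,2] 'c' = {T1}  orig:{}
  T[3,3] 'b' = {B,S,T0}  orig:{B,S}
  T[0,1] 'ba' = {S}
  T[1,2] 'ac' = ∅
  T[2,3] 'cb' = {X5}  orig:{}
  T[0,2] 'bac' = ∅
  T[1,3] 'acb' = ∅
  T[0,3] 'bacb' = {S}

S ∈ T[0,3] ⇒ YES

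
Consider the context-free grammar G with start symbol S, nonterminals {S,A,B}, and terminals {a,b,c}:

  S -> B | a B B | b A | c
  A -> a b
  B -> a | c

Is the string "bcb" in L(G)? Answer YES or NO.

CNF form of G:
  S -> T0 X2 | T1 A | a | c
  A -> T0 T1
  B -> a | c
  T0 -> a
  T1 -> b
  X2 -> B B

CYK table (by increasing span):
  cell(0,0) b: {T1}  orig:{}
  cell(1,1) c: {B,S}
  cell(2,2) b: {T1}  orig:{}
  cell(0,1) bc: ∅
  cell(1,2) cb: ∅
  cell(0,2) bcb: ∅

S ∉ T[0,2] ⇒ NO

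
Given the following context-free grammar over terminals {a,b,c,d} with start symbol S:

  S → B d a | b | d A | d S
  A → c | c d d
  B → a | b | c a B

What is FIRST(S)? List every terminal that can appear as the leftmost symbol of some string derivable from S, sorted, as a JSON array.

FIRST sets, iterate to fixpoint:
pass 1:
  A via A→c: +{c}
  B via B→a: +{a}
  B via B→b: +{b}
  B via B→c a B: +{c}
  S via S→B d a: +{a,b,c}
  S via S→d A: +{d}
  FIRST[S]={a,b,c,d}  FIRST[A]={c}  FIRST[B]={a,b,c}
pass 2: done
  FIRST[S]={a,b,c,d}  FIRST[A]={c}  FIRST[B]={a,b,c}

FIRST(S) = ["a", "b", "c", "d"]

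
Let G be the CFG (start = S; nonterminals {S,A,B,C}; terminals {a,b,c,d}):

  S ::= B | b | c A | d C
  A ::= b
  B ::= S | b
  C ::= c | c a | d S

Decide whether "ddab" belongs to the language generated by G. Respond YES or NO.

CNF form of G:
  S -> T0 A | T1 C | b
  A -> b
  B -> T0 A | T1 C | b
  C -> T0 T2 | T1 S | c
  T0 -> c
  T1 -> d
  T2 -> a

CYK fill:
  T[0,0] 'd' = {T1}  orig:{}
  T[1,1] 'd' = {T1}  orig:{}
  T[2,2] 'a' = {T2}  orig:{}
  T[3,3] 'b' = {A,B,S}
  T[0,1] 'dd' = ∅
  T[1,2] 'da' = ∅
  T[2,3] 'ab' = ∅
  T[0,2] 'dda' = ∅
  T[1,3] 'dab' = ∅
  T[0,3] 'ddab' = ∅

S ∉ T[0,3] ⇒ NO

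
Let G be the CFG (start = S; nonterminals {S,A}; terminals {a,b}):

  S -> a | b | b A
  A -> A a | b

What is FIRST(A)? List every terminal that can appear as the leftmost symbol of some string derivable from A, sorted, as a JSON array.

FIRST iteration:
[1]
  A via A→b: +{b}
  S via S→a: +{a}
  S via S→b: +{b}
  S: {a,b}  A: {b}
[2] (no change)
  S: {a,b}  A: {b}

FIRST(A) = ["b"]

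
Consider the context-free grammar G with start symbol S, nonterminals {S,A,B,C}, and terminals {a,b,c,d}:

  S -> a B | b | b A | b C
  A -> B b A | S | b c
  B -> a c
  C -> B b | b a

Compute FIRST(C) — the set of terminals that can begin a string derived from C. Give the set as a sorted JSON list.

FIRST sets, iterate to fixpoint:
pass 1:
  A via A→b c: +{b}
  B via B→a c: +{a}
  C via C→B b: +{a}
  C via C→b a: +{b}
  S via S→a B: +{a}
  S via S→b: +{b}
  FIRST(S)={a,b}  FIRST(A)={b}  FIRST(B)={a}  FIRST(C)={a,b}
pass 2:
  A via A→B b A: +{a}
  FIRST(S)={a,b}  FIRST(A)={a,b}  FIRST(B)={a}  FIRST(C)={a,b}
pass 3: — fixpoint
  FIRST(S)={a,b}  FIRST(A)={a,b}  FIRST(B)={a}  FIRST(C)={a,b}

FIRST(C) = ["a", "b"]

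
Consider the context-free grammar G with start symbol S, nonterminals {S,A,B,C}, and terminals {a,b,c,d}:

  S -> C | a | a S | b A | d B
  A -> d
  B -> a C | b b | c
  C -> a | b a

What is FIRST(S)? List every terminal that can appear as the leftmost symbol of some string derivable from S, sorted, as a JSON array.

Compute FIRST by fixpoint:
round 1:
  A via A→d: +{d}
  B via B→a C: +{a}
  B via B→b b: +{b}
  B via B→c: +{c}
  C via C→a: +{a}
  C via C→b a: +{b}
  S via S→C: +{a,b}
  S via S→d B: +{d}
  S: {a,b,d}  A: {d}  B: {a,b,c}  C: {a,b}
round 2: — fixpoint
  S: {a,b,d}  A: {d}  B: {a,b,c}  C: {a,b}

FIRST(S) = ["a", "b", "d"]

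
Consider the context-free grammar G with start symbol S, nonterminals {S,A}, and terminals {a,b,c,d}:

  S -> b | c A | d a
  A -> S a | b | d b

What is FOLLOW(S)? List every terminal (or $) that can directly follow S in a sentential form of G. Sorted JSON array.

Compute FIRST by fixpoint:
round 1:
  A via A→b: +{b}
  A via A→d b: +{d}
  S via S→b: +{b}
  S via S→c A: +{c}
  S via S→d a: +{d}
  FIRST(S)={b,c,d}  FIRST(A)={b,d}
round 2:
  A via A→S a: +{c}
  FIRST(S)={b,c,d}  FIRST(A)={b,c,d}
round 3: — fixpoint
  FIRST(S)={b,c,d}  FIRST(A)={b,c,d}

Compute FOLLOW by fixpoint:
initialize: $ ∈ FOLLOW(S)
[1]
  A→S a: FOLLOW(S) ⊇ FIRST(a) = {a}; new: +{a}
  S→c A: FOLLOW(A) ⊇ FOLLOW(S) ⊇ {$,a}; new: +{$,a}
  S: {$,a}  A: {$,a}
[2] (no change)
  S: {$,a}  A: {$,a}

FOLLOW(S) = ["$", "a"]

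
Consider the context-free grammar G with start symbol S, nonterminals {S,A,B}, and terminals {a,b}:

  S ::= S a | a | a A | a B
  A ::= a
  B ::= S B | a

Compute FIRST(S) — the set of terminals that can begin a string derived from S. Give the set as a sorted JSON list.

FIRST sets, iterate to fixpoint:
round 1:
  A via A→a: +{a}
  B via B→a: +{a}
  S via S→a: +{a}
  S: {a}  A: {a}  B: {a}
round 2: — fixpoint
  S: {a}  A: {a}  B: {a}

FIRST(S) = ["a"]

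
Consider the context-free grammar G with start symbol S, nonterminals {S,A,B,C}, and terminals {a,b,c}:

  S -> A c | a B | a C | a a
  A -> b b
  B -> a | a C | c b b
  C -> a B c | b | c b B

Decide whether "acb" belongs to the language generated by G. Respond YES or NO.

CNF form of G:
  S -> A T2 | T1 B | T1 C | T1 T1
  A -> T0 T0
  B -> T1 C | T2 X3 | a
  C -> T1 X4 | T2 X5 | b
  T0 -> b
  T1 -> a
  T2 -> c
  X3 -> T0 T0
  X4 -> B T2
  X5 -> T0 B

CYK fill:
  [0..0]={B,T1}  "a"  orig:{B}
  [1..1]={T2}  "c"  orig:{}
  [2..2]={C,T0}  "b"  orig:{C}
  [0..1]={X4}  "ac"  orig:{}
  [1..2]=∅  "cb"
  [0..2]=∅  "acb"

S ∉ T[0,2] ⇒ NO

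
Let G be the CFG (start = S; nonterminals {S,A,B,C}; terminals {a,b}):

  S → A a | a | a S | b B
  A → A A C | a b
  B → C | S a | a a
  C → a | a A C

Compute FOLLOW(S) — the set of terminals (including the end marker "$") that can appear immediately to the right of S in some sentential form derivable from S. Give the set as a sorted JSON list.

FIRST iteration:
pass 1:
  A via A→a b: +{a}
  B via B→a a: +{a}
  C via C→a: +{a}
  S via S→A a: +{a}
  S via S→b B: +{b}
  S: {a,b}  A: {a}  B: {a}  C: {a}
pass 2:
  B via B→S a: +{b}
  S: {a,b}  A: {a}  B: {a,b}  C: {a}
pass 3: (stable)
  S: {a,b}  A: {a}  B: {a,b}  C: {a}

FOLLOW sets:
seed FOLLOW(S) with $
pass 1:
  A→A A C: FOLLOW(A) ⊇ FIRST(A) = {a}; new: +{a}
  A→A A C: FOLLOW(C) ⊇ FOLLOW(A) ⊇ {a}; new: +{a}
  B→S a: FOLLOW(S) ⊇ FIRST(a) = {a}; new: +{a}
  S→b B: FOLLOW(B) ⊇ FOLLOW(S) ⊇ {$,a}; new: +{$,a}
  FOLLOW[S]={$,a}  FOLLOW[A]={a}  FOLLOW[B]={$,a}  FOLLOW[C]={a}
pass 2:
  B→C: FOLLOW(C) ⊇ FOLLOW(B) ⊇ {$,a}; new: +{$}
  FOLLOW[S]={$,a}  FOLLOW[A]={a}  FOLLOW[B]={$,a}  FOLLOW[C]={$,a}
pass 3: — fixpoint
  FOLLOW[S]={$,a}  FOLLOW[A]={a}  FOLLOW[B]={$,a}  FOLLOW[C]={$,a}

FOLLOW(S) = ["$", "a"]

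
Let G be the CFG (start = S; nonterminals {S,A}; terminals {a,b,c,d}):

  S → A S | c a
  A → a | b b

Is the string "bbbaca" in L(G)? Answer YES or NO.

CNF form of G:
  S -> A S | T1 T2
  A -> T0 T0 | a
  T0 -> b
  T1 -> c
  T2 -> a

CYK table (by increasing span):
  [0..0]={T0}  "b"  orig:{}
  [1..1]={T0}  "b"  orig:{}
  [2..2]={T0}  "b"  orig:{}
  [3..3]={A,T2}  "a"  orig:{A}
  [4..4]={T1}  "c"  orig:{}
  [5..5]={A,T2}  "a"  orig:{A}
  [0..1]={A}  "bb"
  [1..2]={A}  "bb"
  [2..3]=∅  "ba"
  [3..4]=∅  "ac"
  [4..5]={S}  "ca"
  [0..2]=∅  "bbb"
  [1..3]=∅  "bba"
  [2..4]=∅  "bac"
  [3..5]={S}  "aca"
  [0..3]=∅  "bbba"
  [1..4]=∅  "bbac"
  [2..5]=∅  "baca"
  [0..4]=∅  "bbbac"
  [1..5]={S}  "bbaca"
  [0..5]=∅  "bbbaca"

S ∉ T[0,5] ⇒ NO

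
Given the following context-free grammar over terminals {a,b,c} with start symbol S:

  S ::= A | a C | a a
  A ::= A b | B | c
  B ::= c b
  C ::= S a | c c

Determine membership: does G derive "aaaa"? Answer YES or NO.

Convert to CNF:
  S -> A T0 | T1 T0 | T2 C | T2 T2 | c
  A -> A T0 | T1 T0 | c
  B -> T1 T0
  C -> S T2 | T1 T1
  T0 -> b
  T1 -> c
  T2 -> a

CYK table (by increasing span):
  T[0,0] 'a' = {T2}  orig:{}
  T[1,1] 'a' = {T2}  orig:{}
  T[2,2] 'a' = {T2}  orig:{}
  T[3,3] 'a' = {T2}  orig:{}
  T[0,1] 'aa' = {S}
  T[1,2] 'aa' = {S}
  T[2,3] 'aa' = {S}
  T[0,2] 'aaa' = {C}
  T[1,3] 'aaa' = {C}
  T[0,3] 'aaaa' = {S}

S ∈ T[0,3] ⇒ YES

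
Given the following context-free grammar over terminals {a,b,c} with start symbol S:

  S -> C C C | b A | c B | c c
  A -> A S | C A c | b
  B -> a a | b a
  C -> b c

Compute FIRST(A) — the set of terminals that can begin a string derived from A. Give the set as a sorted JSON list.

FIRST sets, iterate to fixpoint:
pass 1:
  A via A→b: +{b}
  B via B→a a: +{a}
  B via B→b a: +{b}
  C via C→b c: +{b}
  S via S→C C C: +{b}
  S via S→c B: +{c}
  FIRST(S)={b,c}  FIRST(A)={b}  FIRST(B)={a,b}  FIRST(C)={b}
pass 2: (no change)
  FIRST(S)={b,c}  FIRST(A)={b}  FIRST(B)={a,b}  FIRST(C)={b}

FIRST(A) = ["b"]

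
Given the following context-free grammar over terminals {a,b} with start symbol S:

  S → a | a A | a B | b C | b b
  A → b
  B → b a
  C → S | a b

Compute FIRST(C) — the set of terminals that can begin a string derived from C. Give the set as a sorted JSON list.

FIRST iteration:
iter 1:
  A via A→b: +{b}
  B via B→b a: +{b}
  C via C→a b: +{a}
  S via S→a: +{a}
  S via S→b C: +{b}
  FIRST(S)={a,b}  FIRST(A)={b}  FIRST(B)={b}  FIRST(C)={a}
iter 2:
  C via C→S: +{b}
  FIRST(S)={a,b}  FIRST(A)={b}  FIRST(B)={b}  FIRST(C)={a,b}
iter 3: (no change)
  FIRST(S)={a,b}  FIRST(A)={b}  FIRST(B)={b}  FIRST(C)={a,b}

FIRST(C) = ["a", "b"]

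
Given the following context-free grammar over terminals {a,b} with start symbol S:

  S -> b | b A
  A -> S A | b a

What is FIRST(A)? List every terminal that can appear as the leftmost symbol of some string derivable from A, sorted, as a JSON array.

Compute FIRST by fixpoint:
round 1:
  A via A→b a: +{b}
  S via S→b: +{b}
  S: {b}  A: {b}
round 2: (no change)
  S: {b}  A: {b}

FIRST(A) = ["b"]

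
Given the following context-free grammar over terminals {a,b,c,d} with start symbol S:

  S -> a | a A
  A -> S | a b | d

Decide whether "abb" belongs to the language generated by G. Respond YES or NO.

Convert to CNF:
  S -> T0 A | a
  A -> T0 A | T0 T1 | a | d
  T0 -> a
  T1 -> b

CYK table (by increasing span):
  [0..0]={A,S,T0}  "a"  orig:{A,S}
  [1..1]={T1}  "b"  orig:{}
  [2..2]={T1}  "b"  orig:{}
  [0..1]={A}  "ab"
  [1..2]=∅  "bb"
  [0..2]=∅  "abb"

S ∉ T[0,2] ⇒ NO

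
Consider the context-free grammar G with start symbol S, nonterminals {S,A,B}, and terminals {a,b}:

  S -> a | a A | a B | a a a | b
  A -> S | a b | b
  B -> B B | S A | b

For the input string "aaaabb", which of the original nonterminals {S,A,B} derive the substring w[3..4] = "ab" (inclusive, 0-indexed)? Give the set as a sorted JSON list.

Convert to CNF:
  S -> T0 A | T0 B | T0 X3 | a | b
  A -> T0 A | T0 B | T0 T1 | T0 X2 | a | b
  B -> B B | S A | b
  T0 -> a
  T1 -> b
  X2 -> T0 T0
  X3 -> T0 T0

CYK fill (cells [i..j] with 3 ≤ i ≤ j ≤ 4 only):
  cell(3,3) a: {A,S,T0}  orig:{A,S}
  cell(4,4) b: {A,B,S,T1}  orig:{A,B,S}
  cell(3,4) ab: {A,B,S}

Original NTs in T[3,4] deriving "ab": ["A", "B", "S"]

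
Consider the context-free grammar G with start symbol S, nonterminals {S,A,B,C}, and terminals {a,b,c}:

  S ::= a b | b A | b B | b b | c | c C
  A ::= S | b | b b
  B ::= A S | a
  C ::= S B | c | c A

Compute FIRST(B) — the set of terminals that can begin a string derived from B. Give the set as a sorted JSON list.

FIRST sets, iterate to fixpoint:
round 1:
  A via A→b: +{b}
  B via B→A S: +{b}
  B via B→a: +{a}
  C via C→c: +{c}
  S via S→a b: +{a}
  S via S→b A: +{b}
  S via S→c: +{c}
  FIRST(S)={a,b,c}  FIRST(A)={b}  FIRST(B)={a,b}  FIRST(C)={c}
round 2:
  A via A→S: +{a,c}
  B via B→A S: +{c}
  C via C→S B: +{a,b}
  FIRST(S)={a,b,c}  FIRST(A)={a,b,c}  FIRST(B)={a,b,c}  FIRST(C)={a,b,c}
round 3: (stable)
  FIRST(S)={a,b,c}  FIRST(A)={a,b,c}  FIRST(B)={a,b,c}  FIRST(C)={a,b,c}

FIRST(B) = ["a", "b", "c"]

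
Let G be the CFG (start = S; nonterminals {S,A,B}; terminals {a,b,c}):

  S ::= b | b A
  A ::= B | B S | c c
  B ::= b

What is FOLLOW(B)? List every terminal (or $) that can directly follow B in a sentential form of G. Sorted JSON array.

FIRST iteration:
iter 1:
  A via A→c c: +{c}
  B via B→b: +{b}
  S via S→b: +{b}
  FIRST[S]={b}  FIRST[A]={c}  FIRST[B]={b}
iter 2:
  A via A→B: +{b}
  FIRST[S]={b}  FIRST[A]={b,c}  FIRST[B]={b}
iter 3: — fixpoint
  FIRST[S]={b}  FIRST[A]={b,c}  FIRST[B]={b}

FOLLOW iteration:
seed FOLLOW(S) with $
[1]
  A→B S: FOLLOW(B) ⊇ FIRST(S) = {b}; new: +{b}
  S→b A: FOLLOW(A) ⊇ FOLLOW(S) ⊇ {$}; new: +{$}
  FOLLOW[S]={$}  FOLLOW[A]={$}  FOLLOW[B]={b}
[2]
  A→B: FOLLOW(B) ⊇ FOLLOW(A) ⊇ {$}; new: +{$}
  FOLLOW[S]={$}  FOLLOW[A]={$}  FOLLOW[B]={$,b}
[3] (stable)
  FOLLOW[S]={$}  FOLLOW[A]={$}  FOLLOW[B]={$,b}

FOLLOW(B) = ["$", "b"]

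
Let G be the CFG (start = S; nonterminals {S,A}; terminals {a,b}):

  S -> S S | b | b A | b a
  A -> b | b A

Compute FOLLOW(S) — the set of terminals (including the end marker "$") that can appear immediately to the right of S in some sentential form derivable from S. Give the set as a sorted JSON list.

Compute FIRST by fixpoint:
pass 1:
  A via A→b: +{b}
  S via S→b: +{b}
  FIRST[S]={b}  FIRST[A]={b}
pass 2: — fixpoint
  FIRST[S]={b}  FIRST[A]={b}

FOLLOW sets:
FOLLOW(S) := {$}
pass 1:
  S→S S: FOLLOW(S) ⊇ FIRST(S) = {b}; new: +{b}
  S→b A: FOLLOW(A) ⊇ FOLLOW(S) ⊇ {$,b}; new: +{$,b}
  S: {$,b}  A: {$,b}
pass 2: (no change)
  S: {$,b}  A: {$,b}

FOLLOW(S) = ["$", "b"]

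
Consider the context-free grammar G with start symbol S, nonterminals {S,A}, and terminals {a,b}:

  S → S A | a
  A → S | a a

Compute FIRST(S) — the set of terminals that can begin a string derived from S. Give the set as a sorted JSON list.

FIRST sets, iterate to fixpoint:
round 1:
  A via A→a a: +{a}
  S via S→a: +{a}
  FIRST[S]={a}  FIRST[A]={a}
round 2: done
  FIRST[S]={a}  FIRST[A]={a}

FIRST(S) = ["a"]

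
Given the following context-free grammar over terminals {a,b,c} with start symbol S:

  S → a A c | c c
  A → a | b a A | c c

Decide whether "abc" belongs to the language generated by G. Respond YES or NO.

CNF form of G:
  S -> T1 X4 | T2 T2
  A -> T0 X3 | T2 T2 | a
  T0 -> b
  T1 -> a
  T2 -> c
  X3 -> T1 A
  X4 -> A T2

Fill CYK table bottom-up:
  T[0,0] 'a' = {A,T1}  orig:{A}
  T[1,1] 'b' = {T0}  orig:{}
  T[2,2] 'c' = {T2}  orig:{}
  T[0,1] 'ab' = ∅
  T[1,2] 'bc' = ∅
  T[0,2] 'abc' = ∅

S ∉ T[0,2] ⇒ NO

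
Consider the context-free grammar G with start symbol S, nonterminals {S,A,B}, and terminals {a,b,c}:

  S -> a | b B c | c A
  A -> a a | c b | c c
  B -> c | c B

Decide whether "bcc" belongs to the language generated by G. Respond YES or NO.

Convert to CNF:
  S -> T1 A | T2 X3 | a
  A -> T0 T0 | T1 T1 | T1 T2
  B -> T1 B | c
  T0 -> a
  T1 -> c
  T2 -> b
  X3 -> B T1

Fill CYK table bottom-up:
  [0..0]={T2}  "b"  orig:{}
  [1..1]={B,T1}  "c"  orig:{B}
  [2..2]={B,T1}  "c"  orig:{B}
  [0..1]=∅  "bc"
  [1..2]={A,B,X3}  "cc"  orig:{A,B}
  [0..2]={S}  "bcc"

S ∈ T[0,2] ⇒ YES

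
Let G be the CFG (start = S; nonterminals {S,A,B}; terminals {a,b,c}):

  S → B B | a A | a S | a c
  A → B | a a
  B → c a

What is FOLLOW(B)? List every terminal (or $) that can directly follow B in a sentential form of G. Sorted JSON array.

FIRST sets, iterate to fixpoint:
[1]
  A via A→a a: +{a}
  B via B→c a: +{c}
  S via S→B B: +{c}
  S via S→a A: +{a}
  FIRST(S)={a,c}  FIRST(A)={a}  FIRST(B)={c}
[2]
  A via A→B: +{c}
  FIRST(S)={a,c}  FIRST(A)={a,c}  FIRST(B)={c}
[3] (stable)
  FIRST(S)={a,c}  FIRST(A)={a,c}  FIRST(B)={c}

FOLLOW iteration:
FOLLOW(S) := {$}
[1]
  S→B B: FOLLOW(B) ⊇ FIRST(B) = {c}; new: +{c}
  S→B B: FOLLOW(B) ⊇ FOLLOW(S) ⊇ {$}; new: +{$}
  S→a A: FOLLOW(A) ⊇ FOLLOW(S) ⊇ {$}; new: +{$}
  FOLLOW[S]={$}  FOLLOW[A]={$}  FOLLOW[B]={$,c}
[2] — fixpoint
  FOLLOW[S]={$}  FOLLOW[A]={$}  FOLLOW[B]={$,c}

FOLLOW(B) = ["$", "c"]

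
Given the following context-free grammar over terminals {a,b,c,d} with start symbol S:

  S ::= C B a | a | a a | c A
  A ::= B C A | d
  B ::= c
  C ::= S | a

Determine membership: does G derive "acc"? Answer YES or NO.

Convert to CNF:
  S -> C X4 | T0 T0 | T1 A | a
  A -> B X2 | d
  B -> c
  C -> C X3 | T0 T0 | T1 A | a
  T0 -> a
  T1 -> c
  X2 -> C A
  X3 -> B T0
  X4 -> B T0

CYK fill:
  cell(0,0) a: {C,S,T0}  orig:{C,S}
  cell(1,1) c: {B,T1}  orig:{B}
  cell(2,2) c: {B,T1}  orig:{B}
  cell(0,1) ac: ∅
  cell(1,2) cc: ∅
  cell(0,2) acc: ∅

S ∉ T[0,2] ⇒ NO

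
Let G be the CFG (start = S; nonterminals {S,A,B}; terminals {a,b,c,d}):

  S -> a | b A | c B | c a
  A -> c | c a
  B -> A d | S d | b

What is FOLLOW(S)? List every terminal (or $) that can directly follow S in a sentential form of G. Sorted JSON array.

Compute FIRST by fixpoint:
iter 1:
  A via A→c: +{c}
  B via B→A d: +{c}
  B via B→b: +{b}
  S via S→a: +{a}
  S via S→b A: +{b}
  S via S→c B: +{c}
  S: {a,b,c}  A: {c}  B: {b,c}
iter 2:
  B via B→S d: +{a}
  S: {a,b,c}  A: {c}  B: {a,b,c}
iter 3: (stable)
  S: {a,b,c}  A: {c}  B: {a,b,c}

FOLLOW sets:
initialize: $ ∈ FOLLOW(S)
round 1:
  B→A d: FOLLOW(A) ⊇ FIRST(d) = {d}; new: +{d}
  B→S d: FOLLOW(S) ⊇ FIRST(d) = {d}; new: +{d}
  S→b A: FOLLOW(A) ⊇ FOLLOW(S) ⊇ {$,d}; new: +{$}
  S→c B: FOLLOW(B) ⊇ FOLLOW(S) ⊇ {$,d}; new: +{$,d}
  S: {$,d}  A: {$,d}  B: {$,d}
round 2: done
  S: {$,d}  A: {$,d}  B: {$,d}

FOLLOW(S) = ["$", "d"]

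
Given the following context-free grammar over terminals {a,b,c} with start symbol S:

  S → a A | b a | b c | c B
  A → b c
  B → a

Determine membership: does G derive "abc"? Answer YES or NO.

CNF form of G:
  S -> T0 T1 | T0 T2 | T1 B | T2 A
  A -> T0 T1
  B -> a
  T0 -> b
  T1 -> c
  T2 -> a

CYK fill:
  [0..0]={B,T2}  "a"  orig:{B}
  [1..1]={T0}  "b"  orig:{}
  [2..2]={T1}  "c"  orig:{}
  [0..1]=∅  "ab"
  [1..2]={A,S}  "bc"
  [0..2]={S}  "abc"

S ∈ T[0,2] ⇒ YES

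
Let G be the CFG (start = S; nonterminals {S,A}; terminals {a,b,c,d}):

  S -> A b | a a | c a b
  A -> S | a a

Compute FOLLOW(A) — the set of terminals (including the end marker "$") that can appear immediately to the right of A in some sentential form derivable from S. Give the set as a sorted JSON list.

Compute FIRST by fixpoint:
pass 1:
  A via A→a a: +{a}
  S via S→A b: +{a}
  S via S→c a b: +{c}
  S: {a,c}  A: {a}
pass 2:
  A via A→S: +{c}
  S: {a,c}  A: {a,c}
pass 3: (stable)
  S: {a,c}  A: {a,c}

Compute FOLLOW by fixpoint:
initialize: $ ∈ FOLLOW(S)
pass 1:
  S→A b: FOLLOW(A) ⊇ FIRST(b) = {b}; new: +{b}
  FOLLOW(S)={$}  FOLLOW(A)={b}
pass 2:
  A→S: FOLLOW(S) ⊇ FOLLOW(A) ⊇ {b}; new: +{b}
  FOLLOW(S)={$,b}  FOLLOW(A)={b}
pass 3: (no change)
  FOLLOW(S)={$,b}  FOLLOW(A)={b}

FOLLOW(A) = ["b"]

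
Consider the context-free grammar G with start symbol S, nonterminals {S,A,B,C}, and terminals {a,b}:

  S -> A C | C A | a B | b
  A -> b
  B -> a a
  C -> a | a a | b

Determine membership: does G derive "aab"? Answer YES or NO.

Convert to CNF:
  S -> A C | C A | T0 B | b
  A -> b
  B -> T0 T0
  C -> T0 T0 | a | b
  T0 -> a

CYK fill:
  [0..0]={C,T0}  "a"  orig:{C}
  [1..1]={C,T0}  "a"  orig:{C}
  [2..2]={A,C,S}  "b"
  [0..1]={B,C}  "aa"
  [1..2]={S}  "ab"
  [0..2]={S}  "aab"

S ∈ T[0,2] ⇒ YES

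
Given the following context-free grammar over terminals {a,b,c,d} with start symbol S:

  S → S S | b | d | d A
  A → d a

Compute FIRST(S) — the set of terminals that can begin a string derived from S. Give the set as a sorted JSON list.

FIRST iteration:
iter 1:
  A via A→d a: +{d}
  S via S→b: +{b}
  S via S→d: +{d}
  S: {b,d}  A: {d}
iter 2: done
  S: {b,d}  A: {d}

FIRST(S) = ["b", "d"]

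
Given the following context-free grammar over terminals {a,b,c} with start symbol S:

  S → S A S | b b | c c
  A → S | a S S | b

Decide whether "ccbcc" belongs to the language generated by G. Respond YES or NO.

Convert to CNF:
  S -> S X5 | T1 T1 | T2 T2
  A -> S X3 | T0 X4 | T1 T1 | T2 T2 | b
  T0 -> a
  T1 -> b
  T2 -> c
  X3 -> A S
  X4 -> S S
  X5 -> A S

CYK table (by increasing span):
  [0..0]={T2}  "c"  orig:{}
  [1..1]={T2}  "c"  orig:{}
  [2..2]={A,T1}  "b"  orig:{A}
  [3..3]={T2}  "c"  orig:{}
  [4..4]={T2}  "c"  orig:{}
  [0..1]={A,S}  "cc"
  [1..2]=∅  "cb"
  [2..3]=∅  "bc"
  [3..4]={A,S}  "cc"
  [0..2]=∅  "ccb"
  [1..3]=∅  "cbc"
  [2..4]={X3,X5}  "bcc"  orig:{}
  [0..3]=∅  "ccbc"
  [1..4]=∅  "cbcc"
  [0..4]={A,S}  "ccbcc"

S ∈ T[0,4] ⇒ YES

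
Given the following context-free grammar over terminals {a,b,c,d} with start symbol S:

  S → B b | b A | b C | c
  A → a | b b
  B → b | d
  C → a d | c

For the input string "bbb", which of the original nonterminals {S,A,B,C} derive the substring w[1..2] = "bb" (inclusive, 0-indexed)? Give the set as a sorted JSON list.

Convert to CNF:
  S -> B T0 | T0 A | T0 C | c
  A -> T0 T0 | a
  B -> b | d
  C -> T1 T2 | c
  T0 -> b
  T1 -> a
  T2 -> d

Fill CYK table bottom-up, restricted to cells inside w[1..2]:
  [1..1]={B,T0}  "b"  orig:{B}
  [2..2]={B,T0}  "b"  orig:{B}
  [1..2]={A,S}  "bb"

Original NTs in T[1,2] deriving "bb": ["A", "S"]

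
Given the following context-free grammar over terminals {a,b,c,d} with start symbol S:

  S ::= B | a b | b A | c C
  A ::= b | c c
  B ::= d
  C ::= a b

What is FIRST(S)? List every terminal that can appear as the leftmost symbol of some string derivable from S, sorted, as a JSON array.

FIRST sets, iterate to fixpoint:
pass 1:
  A via A→b: +{b}
  A via A→c c: +{c}
  B via B→d: +{d}
  C via C→a b: +{a}
  S via S→B: +{d}
  S via S→a b: +{a}
  S via S→b A: +{b}
  S via S→c C: +{c}
  FIRST(S)={a,b,c,d}  FIRST(A)={b,c}  FIRST(B)={d}  FIRST(C)={a}
pass 2: (stable)
  FIRST(S)={a,b,c,d}  FIRST(A)={b,c}  FIRST(B)={d}  FIRST(C)={a}

FIRST(S) = ["a", "b", "c", "d"]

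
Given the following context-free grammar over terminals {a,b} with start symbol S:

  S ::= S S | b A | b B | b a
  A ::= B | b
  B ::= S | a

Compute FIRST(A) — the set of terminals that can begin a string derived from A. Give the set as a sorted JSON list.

Compute FIRST by fixpoint:
iter 1:
  A via A→b: +{b}
  B via B→a: +{a}
  S via S→b A: +{b}
  FIRST[S]={b}  FIRST[A]={b}  FIRST[B]={a}
iter 2:
  A via A→B: +{a}
  B via B→S: +{b}
  FIRST[S]={b}  FIRST[A]={a,b}  FIRST[B]={a,b}
iter 3: done
  FIRST[S]={b}  FIRST[A]={a,b}  FIRST[B]={a,b}

FIRST(A) = ["a", "b"]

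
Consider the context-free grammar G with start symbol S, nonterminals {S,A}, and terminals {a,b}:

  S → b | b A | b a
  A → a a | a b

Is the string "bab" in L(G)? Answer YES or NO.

Convert to CNF:
  S -> T1 A | T1 T0 | b
  A -> T0 T0 | T0 T1
  T0 -> a
  T1 -> b

CYK fill:
  cell(0,0) b: {S,T1}  orig:{S}
  cell(1,1) a: {T0}  orig:{}
  cell(2,2) b: {S,T1}  orig:{S}
  cell(0,1) ba: {S}
  cell(1,2) ab: {A}
  cell(0,2) bab: {S}

S ∈ T[0,2] ⇒ YES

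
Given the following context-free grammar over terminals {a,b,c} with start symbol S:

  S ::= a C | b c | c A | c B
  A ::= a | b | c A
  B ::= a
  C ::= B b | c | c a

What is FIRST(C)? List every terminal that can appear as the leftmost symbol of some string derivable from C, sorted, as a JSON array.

FIRST sets, iterate to fixpoint:
iter 1:
  A via A→a: +{a}
  A via A→b: +{b}
  A via A→c A: +{c}
  B via B→a: +{a}
  C via C→B b: +{a}
  C via C→c: +{c}
  S via S→a C: +{a}
  S via S→b c: +{b}
  S via S→c A: +{c}
  S: {a,b,c}  A: {a,b,c}  B: {a}  C: {a,c}
iter 2: done
  S: {a,b,c}  A: {a,b,c}  B: {a}  C: {a,c}

FIRST(C) = ["a", "c"]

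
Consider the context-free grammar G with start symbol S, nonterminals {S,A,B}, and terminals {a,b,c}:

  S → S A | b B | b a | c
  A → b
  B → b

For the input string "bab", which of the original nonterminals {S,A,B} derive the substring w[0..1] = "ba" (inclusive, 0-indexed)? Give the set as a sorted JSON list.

Convert to CNF:
  S -> S A | T0 B | T0 T1 | c
  A -> b
  B -> b
  T0 -> b
  T1 -> a

CYK table (by increasing span) — only the sub-triangle for w[0..1]:
  cell(0,0) b: {A,B,T0}  orig:{A,B}
  cell(1,1) a: {T1}  orig:{}
  cell(0,1) ba: {S}

Original NTs in T[0,1] deriving "ba": ["S"]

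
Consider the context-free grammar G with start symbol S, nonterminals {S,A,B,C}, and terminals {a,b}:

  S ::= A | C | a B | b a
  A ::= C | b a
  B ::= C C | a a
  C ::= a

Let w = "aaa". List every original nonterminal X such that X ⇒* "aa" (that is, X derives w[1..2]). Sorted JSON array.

CNF form of G:
  S -> T0 T1 | T1 B | a
  A -> T0 T1 | a
  B -> C C | T1 T1
  C -> a
  T0 -> b
  T1 -> a

Fill CYK table bottom-up, restricted to cells inside w[1..2]:
  [1..1]={A,C,S,T1}  "a"  orig:{A,C,S}
  [2..2]={A,C,S,T1}  "a"  orig:{A,C,S}
  [1..2]={B}  "aa"

Original NTs in T[1,2] deriving "aa": ["B"]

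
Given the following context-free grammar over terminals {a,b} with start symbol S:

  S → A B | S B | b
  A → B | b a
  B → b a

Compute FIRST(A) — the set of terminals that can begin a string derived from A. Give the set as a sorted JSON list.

FIRST sets, iterate to fixpoint:
iter 1:
  A via A→b a: +{b}
  B via B→b a: +{b}
  S via S→A B: +{b}
  FIRST(S)={b}  FIRST(A)={b}  FIRST(B)={b}
iter 2: — fixpoint
  FIRST(S)={b}  FIRST(A)={b}  FIRST(B)={b}

FIRST(A) = ["b"]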